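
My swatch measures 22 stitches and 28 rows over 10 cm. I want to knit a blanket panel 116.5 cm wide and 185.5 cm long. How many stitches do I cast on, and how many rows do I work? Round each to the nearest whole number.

Cast on 256 stitches and work 519 rows.

Stitch gauge = 22/10 = 2.2 sts/cm; 116.5 × 2.2 = 256.30 → 256 sts.
Row gauge = 28/10 = 2.8 rows/cm; 185.5 × 2.8 = 519.40 → 519 rows.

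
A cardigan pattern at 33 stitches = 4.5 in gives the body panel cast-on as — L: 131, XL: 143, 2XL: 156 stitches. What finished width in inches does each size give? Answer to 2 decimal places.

33/4.5 = 7.333 sts per in.
L: 131 / 7.333 = 17.864 → 17.86 in.
XL: 143 / 7.333 = 19.500 → 19.50 in.
2XL: 156 / 7.333 = 21.273 → 21.27 in.

L 17.86 inches; XL 19.50 inches; 2XL 21.27 inches.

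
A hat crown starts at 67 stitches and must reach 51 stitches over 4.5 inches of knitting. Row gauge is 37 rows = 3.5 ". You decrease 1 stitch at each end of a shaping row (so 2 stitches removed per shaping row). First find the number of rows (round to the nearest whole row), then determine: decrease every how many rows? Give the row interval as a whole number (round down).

Rows = 4.5 × 10.571 = 47.6 → 48 rows.
Stitches to remove: 16 → 8 shaping rows (at 2 st each).
48 / 8 = 6.00 → every 6 rows.

Decrease every 6th row.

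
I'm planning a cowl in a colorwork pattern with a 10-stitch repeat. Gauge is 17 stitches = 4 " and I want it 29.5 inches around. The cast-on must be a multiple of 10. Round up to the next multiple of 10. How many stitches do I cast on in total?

17 / 4 = 4.25 sts per inch.
29.5 × 4.25 = 125.38 sts.
Next multiple of 10: 130.

CO 130 sts.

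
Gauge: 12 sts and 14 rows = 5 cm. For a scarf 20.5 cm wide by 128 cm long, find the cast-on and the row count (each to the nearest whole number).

Stitch gauge = 12/5 = 2.4 sts/cm; 20.5 × 2.4 = 49.20 → 49 sts.
Row gauge = 14/5 = 2.8 rows/cm; 128 × 2.8 = 358.40 → 358 rows.

Cast on 49 stitches and work 358 rows.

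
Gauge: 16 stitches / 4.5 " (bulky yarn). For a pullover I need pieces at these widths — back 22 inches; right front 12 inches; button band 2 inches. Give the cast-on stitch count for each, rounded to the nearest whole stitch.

back 78; right front 43; button band 7.

Rate = 16/4.5 = 3.556 sts per in.
back: 22 × 3.556 = 78.22 → 78.
right front: 12 × 3.556 = 42.67 → 43.
button band: 2 × 3.556 = 7.11 → 7.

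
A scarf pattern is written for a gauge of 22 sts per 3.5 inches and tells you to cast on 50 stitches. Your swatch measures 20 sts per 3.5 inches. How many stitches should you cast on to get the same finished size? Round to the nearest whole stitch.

Cast on 45 stitches.

Scale factor = 20 / 22 = 0.909.
50 × 20 / 22 = 45.45 sts.
→ 45 sts.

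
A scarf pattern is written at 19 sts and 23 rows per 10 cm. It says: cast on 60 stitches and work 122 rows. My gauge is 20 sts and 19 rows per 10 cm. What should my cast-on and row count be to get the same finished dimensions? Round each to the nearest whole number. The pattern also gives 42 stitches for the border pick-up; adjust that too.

Stitches: 60 × 20/19 = 63.16 → 63.
Rows: 122 × 19/23 = 100.78 → 101.
border pick-up: 42 × 20/19 = 44.21 → 44.

Cast on 63 stitches; work 101 rows; border pick-up 44 stitches.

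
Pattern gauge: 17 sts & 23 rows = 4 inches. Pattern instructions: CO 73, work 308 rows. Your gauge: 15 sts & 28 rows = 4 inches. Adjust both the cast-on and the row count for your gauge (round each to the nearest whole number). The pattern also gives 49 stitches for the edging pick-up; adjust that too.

Cast on 64 stitches; work 375 rows; edging pick-up 43 stitches.

Stitches: 73 × 15/17 = 64.41 → 64.
Rows: 308 × 28/23 = 374.96 → 375.
edging pick-up: 49 × 15/17 = 43.24 → 43.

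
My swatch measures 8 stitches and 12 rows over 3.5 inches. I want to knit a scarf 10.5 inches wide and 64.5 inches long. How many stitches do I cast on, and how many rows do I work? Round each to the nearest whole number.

Stitch gauge = 8/3.5 = 2.286 sts/in; 10.5 × 2.286 = 24.00 → 24 sts.
Row gauge = 12/3.5 = 3.429 rows/in; 64.5 × 3.429 = 221.14 → 221 rows.

Cast on 24 stitches and work 221 rows.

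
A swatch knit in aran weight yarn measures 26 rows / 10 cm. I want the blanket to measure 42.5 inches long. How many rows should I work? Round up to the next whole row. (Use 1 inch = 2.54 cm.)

Knit 281 rows.

42.5 in = 107.95 cm.
26 rows / 10 cm = 2.6 rows per cm.
107.95 × 2.6 = 280.67 rows.
Round up → 281.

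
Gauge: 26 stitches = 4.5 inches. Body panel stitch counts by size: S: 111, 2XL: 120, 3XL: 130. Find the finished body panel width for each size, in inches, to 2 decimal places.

26/4.5 = 5.778 sts per in.
S: 111 / 5.778 = 19.212 → 19.21 in.
2XL: 120 / 5.778 = 20.769 → 20.77 in.
3XL: 130 / 5.778 = 22.500 → 22.50 in.

S 19.21 inches; 2XL 20.77 inches; 3XL 22.50 inches.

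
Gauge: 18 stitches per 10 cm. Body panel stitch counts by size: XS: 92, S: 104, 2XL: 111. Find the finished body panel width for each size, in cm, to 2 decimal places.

18/10 = 1.8 sts per cm.
XS: 92 / 1.8 = 51.111 → 51.11 cm.
S: 104 / 1.8 = 57.778 → 57.78 cm.
2XL: 111 / 1.8 = 61.667 → 61.67 cm.

XS 51.11 cm; S 57.78 cm; 2XL 61.67 cm.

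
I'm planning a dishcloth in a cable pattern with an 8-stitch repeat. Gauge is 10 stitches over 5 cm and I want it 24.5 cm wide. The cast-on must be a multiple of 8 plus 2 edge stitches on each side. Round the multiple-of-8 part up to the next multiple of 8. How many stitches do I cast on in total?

10 / 5 = 2 sts per cm.
24.5 × 2 = 49.00 sts.
Less 4 edge sts → 45.00 for the repeat.
Next multiple of 8: 48.
Add back 4 edge sts → 52.

CO 52 sts.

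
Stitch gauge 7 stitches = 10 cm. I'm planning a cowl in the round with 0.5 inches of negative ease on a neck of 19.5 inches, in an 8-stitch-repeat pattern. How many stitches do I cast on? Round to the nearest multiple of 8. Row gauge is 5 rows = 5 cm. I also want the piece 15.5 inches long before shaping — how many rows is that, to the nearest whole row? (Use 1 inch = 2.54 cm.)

Finished = 19.5 − 0.5 = 19 inches.
19 inches × 2.54 = 48.26 cm.
7/10 = 0.7 sts per cm; 48.26 × 0.7 = 33.78 sts.
Nearest multiple of 8 → 32.
15.5 inches = 39.37 cm; × 1 = 39.37 → 39 rows.

Cast on 32 stitches; work 39 rows.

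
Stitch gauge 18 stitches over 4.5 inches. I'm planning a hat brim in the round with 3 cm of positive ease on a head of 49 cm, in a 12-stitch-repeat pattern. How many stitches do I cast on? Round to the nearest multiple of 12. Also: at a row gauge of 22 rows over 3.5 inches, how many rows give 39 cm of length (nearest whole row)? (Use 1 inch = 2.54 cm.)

Cast on 84 stitches; work 97 rows.

Finished = 49 + 3 = 52 cm.
52 cm × 1/2.54 = 20.47 inches.
18/4.5 = 4 sts per in; 20.47 × 4 = 81.89 sts.
Nearest multiple of 12 → 84.
39 cm = 15.35 inches; × 6.286 = 96.51 → 97 rows.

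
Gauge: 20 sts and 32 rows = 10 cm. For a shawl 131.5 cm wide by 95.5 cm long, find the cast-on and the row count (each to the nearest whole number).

Stitch gauge = 20/10 = 2 sts/cm; 131.5 × 2 = 263.00 → 263 sts.
Row gauge = 32/10 = 3.2 rows/cm; 95.5 × 3.2 = 305.60 → 306 rows.

Cast on 263 stitches and work 306 rows.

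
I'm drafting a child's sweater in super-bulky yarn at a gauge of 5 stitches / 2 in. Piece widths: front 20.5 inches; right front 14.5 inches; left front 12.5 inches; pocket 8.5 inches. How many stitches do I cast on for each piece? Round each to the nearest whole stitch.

Rate = 5/2 = 2.5 sts per in.
front: 20.5 × 2.5 = 51.25 → 51.
right front: 14.5 × 2.5 = 36.25 → 36.
left front: 12.5 × 2.5 = 31.25 → 31.
pocket: 8.5 × 2.5 = 21.25 → 21.

front 51; right front 36; left front 31; pocket 21.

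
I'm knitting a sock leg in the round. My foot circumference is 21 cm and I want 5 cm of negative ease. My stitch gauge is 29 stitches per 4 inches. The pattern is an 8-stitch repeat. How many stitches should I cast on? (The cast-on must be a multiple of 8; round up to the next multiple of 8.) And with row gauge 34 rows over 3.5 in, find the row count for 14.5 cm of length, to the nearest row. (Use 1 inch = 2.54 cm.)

Cast on 48 stitches; work 55 rows.

Finished = 21 − 5 = 16 cm.
16 cm × 1/2.54 = 6.30 inches.
29/4 = 7.25 sts per in; 6.30 × 7.25 = 45.67 sts.
Next multiple of 8 → 48.
14.5 cm = 5.71 inches; × 9.714 = 55.46 → 55 rows.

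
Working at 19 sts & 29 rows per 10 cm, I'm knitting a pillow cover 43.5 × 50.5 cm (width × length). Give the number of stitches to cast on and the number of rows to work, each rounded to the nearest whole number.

Cast on 83 stitches and work 146 rows.

Stitch gauge = 19/10 = 1.9 sts/cm; 43.5 × 1.9 = 82.65 → 83 sts.
Row gauge = 29/10 = 2.9 rows/cm; 50.5 × 2.9 = 146.45 → 146 rows.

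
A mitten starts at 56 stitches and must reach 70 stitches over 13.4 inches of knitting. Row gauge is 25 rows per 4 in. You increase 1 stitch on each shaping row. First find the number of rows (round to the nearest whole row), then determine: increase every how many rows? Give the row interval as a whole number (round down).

Increase every 6th row.

Rows = 13.4 × 6.25 = 83.8 → 84 rows.
Stitches to add: 14 → 14 shaping rows (at 1 st each).
84 / 14 = 6.00 → every 6 rows.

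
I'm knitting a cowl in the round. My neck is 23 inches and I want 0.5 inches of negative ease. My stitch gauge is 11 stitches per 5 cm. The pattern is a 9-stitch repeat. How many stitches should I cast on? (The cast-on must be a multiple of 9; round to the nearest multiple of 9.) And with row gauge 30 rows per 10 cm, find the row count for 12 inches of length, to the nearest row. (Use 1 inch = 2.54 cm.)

Finished = 23 − 0.5 = 22.5 inches.
22.5 inches × 2.54 = 57.15 cm.
11/5 = 2.2 sts per cm; 57.15 × 2.2 = 125.73 sts.
Nearest multiple of 9 → 126.
12 inches = 30.48 cm; × 3 = 91.44 → 91 rows.

Cast on 126 stitches; work 91 rows.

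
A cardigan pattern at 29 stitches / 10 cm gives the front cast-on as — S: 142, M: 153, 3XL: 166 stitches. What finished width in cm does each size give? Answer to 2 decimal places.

S 48.97 cm; M 52.76 cm; 3XL 57.24 cm.

29/10 = 2.9 sts per cm.
S: 142 / 2.9 = 48.966 → 48.97 cm.
M: 153 / 2.9 = 52.759 → 52.76 cm.
3XL: 166 / 2.9 = 57.241 → 57.24 cm.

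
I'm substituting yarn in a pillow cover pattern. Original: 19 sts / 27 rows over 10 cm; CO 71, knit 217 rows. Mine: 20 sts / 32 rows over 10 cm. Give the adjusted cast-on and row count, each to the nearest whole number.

Stitches: 71 × 20/19 = 74.74 → 75.
Rows: 217 × 32/27 = 257.19 → 257.

Cast on 75 stitches; work 257 rows.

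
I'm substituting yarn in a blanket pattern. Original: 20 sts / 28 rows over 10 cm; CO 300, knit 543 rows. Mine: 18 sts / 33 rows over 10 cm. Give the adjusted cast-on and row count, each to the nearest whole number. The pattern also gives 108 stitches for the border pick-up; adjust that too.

Cast on 270 stitches; work 640 rows; border pick-up 97 stitches.

Stitches: 300 × 18/20 = 270.00 → 270.
Rows: 543 × 33/28 = 639.96 → 640.
border pick-up: 108 × 18/20 = 97.20 → 97.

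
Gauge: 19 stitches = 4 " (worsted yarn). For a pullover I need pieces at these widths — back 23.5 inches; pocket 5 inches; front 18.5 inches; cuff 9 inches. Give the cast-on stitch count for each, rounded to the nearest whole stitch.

back 112; pocket 24; front 88; cuff 43.

Rate = 19/4 = 4.75 sts per in.
back: 23.5 × 4.75 = 111.62 → 112.
pocket: 5 × 4.75 = 23.75 → 24.
front: 18.5 × 4.75 = 87.88 → 88.
cuff: 9 × 4.75 = 42.75 → 43.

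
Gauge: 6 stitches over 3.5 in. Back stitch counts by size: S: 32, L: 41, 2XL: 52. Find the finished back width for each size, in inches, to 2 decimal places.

6/3.5 = 1.714 sts per in.
S: 32 / 1.714 = 18.667 → 18.67 in.
L: 41 / 1.714 = 23.917 → 23.92 in.
2XL: 52 / 1.714 = 30.333 → 30.33 in.

S 18.67 inches; L 23.92 inches; 2XL 30.33 inches.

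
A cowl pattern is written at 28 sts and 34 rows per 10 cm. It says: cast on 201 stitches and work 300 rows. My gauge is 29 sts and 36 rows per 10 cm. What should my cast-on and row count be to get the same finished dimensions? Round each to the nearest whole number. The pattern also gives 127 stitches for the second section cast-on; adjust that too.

Cast on 208 stitches; work 318 rows; second section cast-on 132 stitches.

Stitches: 201 × 29/28 = 208.18 → 208.
Rows: 300 × 36/34 = 317.65 → 318.
second section cast-on: 127 × 29/28 = 131.54 → 132.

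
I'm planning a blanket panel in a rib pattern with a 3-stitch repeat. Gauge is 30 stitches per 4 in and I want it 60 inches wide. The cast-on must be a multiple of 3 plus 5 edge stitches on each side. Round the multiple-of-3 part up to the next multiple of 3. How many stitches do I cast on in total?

CO 451 sts.

30 / 4 = 7.5 sts per inch.
60 × 7.5 = 450.00 sts.
Less 10 edge sts → 440.00 for the repeat.
Next multiple of 3: 441.
Add back 10 edge sts → 451.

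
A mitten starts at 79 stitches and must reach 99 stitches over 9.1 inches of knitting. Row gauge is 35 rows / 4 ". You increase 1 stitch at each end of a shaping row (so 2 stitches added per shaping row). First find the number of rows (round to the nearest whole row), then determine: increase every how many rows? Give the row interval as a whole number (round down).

Increase every 8th row.

Rows = 9.1 × 8.75 = 79.6 → 80 rows.
Stitches to add: 20 → 10 shaping rows (at 2 st each).
80 / 10 = 8.00 → every 8 rows.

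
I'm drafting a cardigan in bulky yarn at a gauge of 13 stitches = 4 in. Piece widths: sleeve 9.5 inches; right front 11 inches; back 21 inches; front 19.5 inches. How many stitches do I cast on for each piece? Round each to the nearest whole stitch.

Rate = 13/4 = 3.25 sts per in.
sleeve: 9.5 × 3.25 = 30.88 → 31.
right front: 11 × 3.25 = 35.75 → 36.
back: 21 × 3.25 = 68.25 → 68.
front: 19.5 × 3.25 = 63.38 → 63.

sleeve 31; right front 36; back 68; front 63.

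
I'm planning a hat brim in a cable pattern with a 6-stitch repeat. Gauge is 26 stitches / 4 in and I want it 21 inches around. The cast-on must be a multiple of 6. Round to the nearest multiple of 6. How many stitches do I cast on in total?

CO 138 sts.

26 / 4 = 6.5 sts per inch.
21 × 6.5 = 136.50 sts.
Nearest multiple of 6: 138.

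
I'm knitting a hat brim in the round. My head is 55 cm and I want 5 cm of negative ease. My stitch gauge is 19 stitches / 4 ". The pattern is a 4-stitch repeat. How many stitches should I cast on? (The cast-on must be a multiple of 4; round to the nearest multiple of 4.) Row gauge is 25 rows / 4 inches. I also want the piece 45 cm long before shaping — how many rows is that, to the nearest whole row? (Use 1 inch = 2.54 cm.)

Cast on 92 stitches; work 111 rows.

Finished = 55 − 5 = 50 cm.
50 cm × 1/2.54 = 19.69 inches.
19/4 = 4.75 sts per in; 19.69 × 4.75 = 93.50 sts.
Nearest multiple of 4 → 92.
45 cm = 17.72 inches; × 6.25 = 110.73 → 111 rows.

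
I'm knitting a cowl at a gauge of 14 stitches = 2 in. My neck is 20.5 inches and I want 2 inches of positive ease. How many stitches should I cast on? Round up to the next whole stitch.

CO 158 sts.

Finished = 20.5 + 2 = 22.5 in.
14 / 2 = 7 sts per inch.
22.50 × 7 = 157.50 sts.
→ 158 sts.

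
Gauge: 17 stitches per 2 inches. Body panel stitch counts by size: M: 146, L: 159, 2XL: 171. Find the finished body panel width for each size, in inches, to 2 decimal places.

17/2 = 8.5 sts per in.
M: 146 / 8.5 = 17.176 → 17.18 in.
L: 159 / 8.5 = 18.706 → 18.71 in.
2XL: 171 / 8.5 = 20.118 → 20.12 in.

M 17.18 inches; L 18.71 inches; 2XL 20.12 inches.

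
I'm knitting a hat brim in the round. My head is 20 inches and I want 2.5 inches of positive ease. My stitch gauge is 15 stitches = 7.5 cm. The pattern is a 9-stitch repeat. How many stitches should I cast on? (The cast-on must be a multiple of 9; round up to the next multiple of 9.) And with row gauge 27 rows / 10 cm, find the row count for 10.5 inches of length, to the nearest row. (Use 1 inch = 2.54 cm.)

Finished = 20 + 2.5 = 22.5 inches.
22.5 inches × 2.54 = 57.15 cm.
15/7.5 = 2 sts per cm; 57.15 × 2 = 114.30 sts.
Next multiple of 9 → 117.
10.5 inches = 26.67 cm; × 2.7 = 72.01 → 72 rows.

Cast on 117 stitches; work 72 rows.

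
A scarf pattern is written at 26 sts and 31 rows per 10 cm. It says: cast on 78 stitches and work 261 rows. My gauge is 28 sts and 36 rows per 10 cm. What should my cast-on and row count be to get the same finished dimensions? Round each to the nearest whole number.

Cast on 84 stitches; work 303 rows.

Stitches: 78 × 28/26 = 84.00 → 84.
Rows: 261 × 36/31 = 303.10 → 303.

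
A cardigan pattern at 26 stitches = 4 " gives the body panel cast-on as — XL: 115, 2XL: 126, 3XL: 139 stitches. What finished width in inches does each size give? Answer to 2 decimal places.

XL 17.69 inches; 2XL 19.38 inches; 3XL 21.38 inches.

26/4 = 6.5 sts per in.
XL: 115 / 6.5 = 17.692 → 17.69 in.
2XL: 126 / 6.5 = 19.385 → 19.38 in.
3XL: 139 / 6.5 = 21.385 → 21.38 in.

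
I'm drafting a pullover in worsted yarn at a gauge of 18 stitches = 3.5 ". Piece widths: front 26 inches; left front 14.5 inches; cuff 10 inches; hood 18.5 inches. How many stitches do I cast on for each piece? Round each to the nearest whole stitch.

front 134; left front 75; cuff 51; hood 95.

Rate = 18/3.5 = 5.143 sts per in.
front: 26 × 5.143 = 133.71 → 134.
left front: 14.5 × 5.143 = 74.57 → 75.
cuff: 10 × 5.143 = 51.43 → 51.
hood: 18.5 × 5.143 = 95.14 → 95.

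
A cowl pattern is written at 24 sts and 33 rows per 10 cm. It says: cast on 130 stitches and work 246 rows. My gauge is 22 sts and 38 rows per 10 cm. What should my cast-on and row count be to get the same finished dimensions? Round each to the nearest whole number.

Stitches: 130 × 22/24 = 119.17 → 119.
Rows: 246 × 38/33 = 283.27 → 283.

Cast on 119 stitches; work 283 rows.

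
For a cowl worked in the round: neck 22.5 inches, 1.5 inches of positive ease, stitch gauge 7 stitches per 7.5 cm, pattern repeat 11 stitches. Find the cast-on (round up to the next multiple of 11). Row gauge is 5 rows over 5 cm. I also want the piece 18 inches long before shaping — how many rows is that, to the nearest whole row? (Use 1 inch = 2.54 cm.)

Finished = 22.5 + 1.5 = 24 inches.
24 inches × 2.54 = 60.96 cm.
7/7.5 = 0.933 sts per cm; 60.96 × 0.933 = 56.90 sts.
Next multiple of 11 → 66.
18 inches = 45.72 cm; × 1 = 45.72 → 46 rows.

Cast on 66 stitches; work 46 rows.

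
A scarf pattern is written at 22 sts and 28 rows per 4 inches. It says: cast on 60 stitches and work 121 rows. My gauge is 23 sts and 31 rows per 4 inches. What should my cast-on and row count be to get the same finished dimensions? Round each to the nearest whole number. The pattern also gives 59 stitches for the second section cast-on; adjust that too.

Stitches: 60 × 23/22 = 62.73 → 63.
Rows: 121 × 31/28 = 133.96 → 134.
second section cast-on: 59 × 23/22 = 61.68 → 62.

Cast on 63 stitches; work 134 rows; second section cast-on 62 stitches.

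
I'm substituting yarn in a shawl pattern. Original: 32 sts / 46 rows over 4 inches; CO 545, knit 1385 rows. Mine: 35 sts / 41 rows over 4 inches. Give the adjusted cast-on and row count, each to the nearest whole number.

Stitches: 545 × 35/32 = 596.09 → 596.
Rows: 1385 × 41/46 = 1234.46 → 1234.

Cast on 596 stitches; work 1234 rows.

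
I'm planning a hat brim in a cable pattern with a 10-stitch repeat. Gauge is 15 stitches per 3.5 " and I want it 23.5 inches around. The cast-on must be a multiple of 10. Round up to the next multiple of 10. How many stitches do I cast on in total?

15 / 3.5 = 4.286 sts per inch.
23.5 × 4.286 = 100.71 sts.
Next multiple of 10: 110.

110 stitches.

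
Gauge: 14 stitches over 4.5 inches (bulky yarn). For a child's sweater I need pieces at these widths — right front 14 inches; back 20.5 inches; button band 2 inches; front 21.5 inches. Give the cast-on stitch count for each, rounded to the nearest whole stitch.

Rate = 14/4.5 = 3.111 sts per in.
right front: 14 × 3.111 = 43.56 → 44.
back: 20.5 × 3.111 = 63.78 → 64.
button band: 2 × 3.111 = 6.22 → 6.
front: 21.5 × 3.111 = 66.89 → 67.

right front 44; back 64; button band 6; front 67.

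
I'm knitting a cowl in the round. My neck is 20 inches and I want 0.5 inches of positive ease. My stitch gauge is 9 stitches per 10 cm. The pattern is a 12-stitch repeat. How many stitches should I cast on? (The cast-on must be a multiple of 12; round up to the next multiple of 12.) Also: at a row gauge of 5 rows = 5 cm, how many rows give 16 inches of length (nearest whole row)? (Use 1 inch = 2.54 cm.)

Finished = 20 + 0.5 = 20.5 inches.
20.5 inches × 2.54 = 52.07 cm.
9/10 = 0.9 sts per cm; 52.07 × 0.9 = 46.86 sts.
Next multiple of 12 → 48.
16 inches = 40.64 cm; × 1 = 40.64 → 41 rows.

Cast on 48 stitches; work 41 rows.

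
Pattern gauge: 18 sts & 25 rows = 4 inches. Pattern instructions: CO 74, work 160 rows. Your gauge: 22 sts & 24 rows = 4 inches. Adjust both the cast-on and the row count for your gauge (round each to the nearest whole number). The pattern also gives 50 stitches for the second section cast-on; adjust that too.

Stitches: 74 × 22/18 = 90.44 → 90.
Rows: 160 × 24/25 = 153.60 → 154.
second section cast-on: 50 × 22/18 = 61.11 → 61.

Cast on 90 stitches; work 154 rows; second section cast-on 61 stitches.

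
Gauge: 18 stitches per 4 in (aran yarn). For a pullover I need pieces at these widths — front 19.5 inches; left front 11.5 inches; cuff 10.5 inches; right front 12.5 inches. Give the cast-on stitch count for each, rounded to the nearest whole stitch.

Rate = 18/4 = 4.5 sts per in.
front: 19.5 × 4.5 = 87.75 → 88.
left front: 11.5 × 4.5 = 51.75 → 52.
cuff: 10.5 × 4.5 = 47.25 → 47.
right front: 12.5 × 4.5 = 56.25 → 56.

front 88; left front 52; cuff 47; right front 56.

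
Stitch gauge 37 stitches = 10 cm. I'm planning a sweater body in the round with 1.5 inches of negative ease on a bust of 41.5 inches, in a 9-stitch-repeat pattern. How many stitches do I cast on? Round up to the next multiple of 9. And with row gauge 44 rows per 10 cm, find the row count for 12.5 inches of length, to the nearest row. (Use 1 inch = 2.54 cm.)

Finished = 41.5 − 1.5 = 40 inches.
40 inches × 2.54 = 101.60 cm.
37/10 = 3.7 sts per cm; 101.60 × 3.7 = 375.92 sts.
Next multiple of 9 → 378.
12.5 inches = 31.75 cm; × 4.4 = 139.70 → 140 rows.

Cast on 378 stitches; work 140 rows.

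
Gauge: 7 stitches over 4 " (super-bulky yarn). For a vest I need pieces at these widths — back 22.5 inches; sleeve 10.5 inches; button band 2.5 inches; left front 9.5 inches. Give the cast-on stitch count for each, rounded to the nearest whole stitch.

Rate = 7/4 = 1.75 sts per in.
back: 22.5 × 1.75 = 39.38 → 39.
sleeve: 10.5 × 1.75 = 18.38 → 18.
button band: 2.5 × 1.75 = 4.38 → 4.
left front: 9.5 × 1.75 = 16.62 → 17.

back 39; sleeve 18; button band 4; left front 17.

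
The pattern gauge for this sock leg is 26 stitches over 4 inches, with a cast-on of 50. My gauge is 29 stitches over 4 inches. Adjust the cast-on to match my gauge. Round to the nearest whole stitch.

56 stitches.

Scale factor = 29 / 26 = 1.115.
50 × 29 / 26 = 55.77 sts.
→ 56 sts.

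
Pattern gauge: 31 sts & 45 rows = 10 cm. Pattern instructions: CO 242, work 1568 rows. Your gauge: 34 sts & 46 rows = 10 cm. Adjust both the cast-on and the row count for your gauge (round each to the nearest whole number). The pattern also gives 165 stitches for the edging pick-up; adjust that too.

Stitches: 242 × 34/31 = 265.42 → 265.
Rows: 1568 × 46/45 = 1602.84 → 1603.
edging pick-up: 165 × 34/31 = 180.97 → 181.

Cast on 265 stitches; work 1603 rows; edging pick-up 181 stitches.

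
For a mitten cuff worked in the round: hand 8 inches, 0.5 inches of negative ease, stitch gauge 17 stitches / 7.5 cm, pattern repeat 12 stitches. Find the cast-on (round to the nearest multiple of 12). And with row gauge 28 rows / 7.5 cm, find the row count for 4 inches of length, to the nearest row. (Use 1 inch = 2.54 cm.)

Cast on 48 stitches; work 38 rows.

Finished = 8 − 0.5 = 7.5 inches.
7.5 inches × 2.54 = 19.05 cm.
17/7.5 = 2.267 sts per cm; 19.05 × 2.267 = 43.18 sts.
Nearest multiple of 12 → 48.
4 inches = 10.16 cm; × 3.733 = 37.93 → 38 rows.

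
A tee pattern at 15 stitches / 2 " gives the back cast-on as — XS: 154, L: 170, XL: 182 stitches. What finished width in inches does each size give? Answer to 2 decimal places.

15/2 = 7.5 sts per in.
XS: 154 / 7.5 = 20.533 → 20.53 in.
L: 170 / 7.5 = 22.667 → 22.67 in.
XL: 182 / 7.5 = 24.267 → 24.27 in.

XS 20.53 inches; L 22.67 inches; XL 24.27 inches.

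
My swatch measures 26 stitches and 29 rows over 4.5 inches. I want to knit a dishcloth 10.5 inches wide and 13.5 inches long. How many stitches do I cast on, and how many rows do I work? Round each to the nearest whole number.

Stitch gauge = 26/4.5 = 5.778 sts/in; 10.5 × 5.778 = 60.67 → 61 sts.
Row gauge = 29/4.5 = 6.444 rows/in; 13.5 × 6.444 = 87.00 → 87 rows.

Cast on 61 stitches and work 87 rows.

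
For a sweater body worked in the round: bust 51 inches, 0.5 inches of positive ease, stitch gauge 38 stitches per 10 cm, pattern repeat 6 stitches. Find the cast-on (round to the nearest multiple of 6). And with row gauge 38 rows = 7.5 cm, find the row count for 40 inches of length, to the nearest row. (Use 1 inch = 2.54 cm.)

Cast on 498 stitches; work 515 rows.

Finished = 51 + 0.5 = 51.5 inches.
51.5 inches × 2.54 = 130.81 cm.
38/10 = 3.8 sts per cm; 130.81 × 3.8 = 497.08 sts.
Nearest multiple of 6 → 498.
40 inches = 101.60 cm; × 5.067 = 514.77 → 515 rows.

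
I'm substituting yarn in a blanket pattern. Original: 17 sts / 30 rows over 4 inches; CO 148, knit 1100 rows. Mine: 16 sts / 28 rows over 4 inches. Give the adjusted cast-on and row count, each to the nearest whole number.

Stitches: 148 × 16/17 = 139.29 → 139.
Rows: 1100 × 28/30 = 1026.67 → 1027.

Cast on 139 stitches; work 1027 rows.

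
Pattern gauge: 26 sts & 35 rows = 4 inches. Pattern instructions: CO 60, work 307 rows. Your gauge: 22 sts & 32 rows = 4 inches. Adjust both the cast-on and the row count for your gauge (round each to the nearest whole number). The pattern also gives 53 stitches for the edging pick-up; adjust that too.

Stitches: 60 × 22/26 = 50.77 → 51.
Rows: 307 × 32/35 = 280.69 → 281.
edging pick-up: 53 × 22/26 = 44.85 → 45.

Cast on 51 stitches; work 281 rows; edging pick-up 45 stitches.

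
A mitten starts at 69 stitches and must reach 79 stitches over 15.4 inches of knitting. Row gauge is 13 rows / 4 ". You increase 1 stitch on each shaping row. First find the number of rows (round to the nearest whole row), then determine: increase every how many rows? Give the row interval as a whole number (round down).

Increase every 5th row.

Rows = 15.4 × 3.25 = 50.1 → 50 rows.
Stitches to add: 10 → 10 shaping rows (at 1 st each).
50 / 10 = 5.00 → every 5 rows.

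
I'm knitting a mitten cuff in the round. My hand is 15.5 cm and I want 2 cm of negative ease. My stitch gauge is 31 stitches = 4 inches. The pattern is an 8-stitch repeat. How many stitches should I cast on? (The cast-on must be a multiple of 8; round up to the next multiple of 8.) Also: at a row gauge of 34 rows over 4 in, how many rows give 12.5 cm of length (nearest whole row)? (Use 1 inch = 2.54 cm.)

Cast on 48 stitches; work 42 rows.

Finished = 15.5 − 2 = 13.5 cm.
13.5 cm × 1/2.54 = 5.31 inches.
31/4 = 7.75 sts per in; 5.31 × 7.75 = 41.19 sts.
Next multiple of 8 → 48.
12.5 cm = 4.92 inches; × 8.5 = 41.83 → 42 rows.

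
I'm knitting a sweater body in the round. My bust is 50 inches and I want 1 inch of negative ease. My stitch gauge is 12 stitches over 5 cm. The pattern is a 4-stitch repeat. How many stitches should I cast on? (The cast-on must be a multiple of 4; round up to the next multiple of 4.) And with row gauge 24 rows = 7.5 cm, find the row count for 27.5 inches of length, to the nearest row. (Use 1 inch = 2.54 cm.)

Finished = 50 − 1 = 49 inches.
49 inches × 2.54 = 124.46 cm.
12/5 = 2.4 sts per cm; 124.46 × 2.4 = 298.70 sts.
Next multiple of 4 → 300.
27.5 inches = 69.85 cm; × 3.2 = 223.52 → 224 rows.

Cast on 300 stitches; work 224 rows.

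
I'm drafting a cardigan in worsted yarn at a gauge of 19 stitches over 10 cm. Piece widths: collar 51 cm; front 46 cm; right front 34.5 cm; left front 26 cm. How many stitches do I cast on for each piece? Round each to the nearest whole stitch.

collar 97; front 87; right front 66; left front 49.

Rate = 19/10 = 1.9 sts per cm.
collar: 51 × 1.9 = 96.90 → 97.
front: 46 × 1.9 = 87.40 → 87.
right front: 34.5 × 1.9 = 65.55 → 66.
left front: 26 × 1.9 = 49.40 → 49.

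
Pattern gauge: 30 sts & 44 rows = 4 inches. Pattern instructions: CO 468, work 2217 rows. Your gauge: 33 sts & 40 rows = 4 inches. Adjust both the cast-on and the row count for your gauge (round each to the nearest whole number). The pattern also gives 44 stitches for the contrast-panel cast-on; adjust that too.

Stitches: 468 × 33/30 = 514.80 → 515.
Rows: 2217 × 40/44 = 2015.45 → 2015.
contrast-panel cast-on: 44 × 33/30 = 48.40 → 48.

Cast on 515 stitches; work 2015 rows; contrast-panel cast-on 48 stitches.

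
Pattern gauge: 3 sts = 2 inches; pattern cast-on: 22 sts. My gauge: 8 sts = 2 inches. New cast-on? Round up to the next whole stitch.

Cast on 59 stitches.

Scale factor = 8 / 3 = 2.667.
22 × 8 / 3 = 58.67 sts.
→ 59 sts.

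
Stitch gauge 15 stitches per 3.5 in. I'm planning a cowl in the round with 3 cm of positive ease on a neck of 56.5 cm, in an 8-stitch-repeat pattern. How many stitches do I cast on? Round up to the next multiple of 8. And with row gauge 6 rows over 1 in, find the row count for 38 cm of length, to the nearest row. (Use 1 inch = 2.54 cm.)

Finished = 56.5 + 3 = 59.5 cm.
59.5 cm × 1/2.54 = 23.43 inches.
15/3.5 = 4.286 sts per in; 23.43 × 4.286 = 100.39 sts.
Next multiple of 8 → 104.
38 cm = 14.96 inches; × 6 = 89.76 → 90 rows.

Cast on 104 stitches; work 90 rows.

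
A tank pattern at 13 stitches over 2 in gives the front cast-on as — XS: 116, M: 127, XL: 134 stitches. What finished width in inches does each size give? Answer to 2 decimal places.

13/2 = 6.5 sts per in.
XS: 116 / 6.5 = 17.846 → 17.85 in.
M: 127 / 6.5 = 19.538 → 19.54 in.
XL: 134 / 6.5 = 20.615 → 20.62 in.

XS 17.85 inches; M 19.54 inches; XL 20.62 inches.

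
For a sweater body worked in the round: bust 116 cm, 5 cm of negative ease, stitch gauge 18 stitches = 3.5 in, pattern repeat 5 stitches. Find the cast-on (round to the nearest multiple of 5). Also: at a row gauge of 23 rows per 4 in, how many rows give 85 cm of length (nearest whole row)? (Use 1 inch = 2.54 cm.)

Cast on 225 stitches; work 192 rows.

Finished = 116 − 5 = 111 cm.
111 cm × 1/2.54 = 43.70 inches.
18/3.5 = 5.143 sts per in; 43.70 × 5.143 = 224.75 sts.
Nearest multiple of 5 → 225.
85 cm = 33.46 inches; × 5.75 = 192.42 → 192 rows.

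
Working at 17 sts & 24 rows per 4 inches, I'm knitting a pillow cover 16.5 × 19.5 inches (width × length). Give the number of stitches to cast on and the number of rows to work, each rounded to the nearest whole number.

Cast on 70 stitches and work 117 rows.

Stitch gauge = 17/4 = 4.25 sts/in; 16.5 × 4.25 = 70.12 → 70 sts.
Row gauge = 24/4 = 6 rows/in; 19.5 × 6 = 117.00 → 117 rows.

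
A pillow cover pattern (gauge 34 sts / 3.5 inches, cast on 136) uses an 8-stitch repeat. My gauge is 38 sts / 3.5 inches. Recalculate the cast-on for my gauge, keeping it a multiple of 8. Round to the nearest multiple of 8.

136 × 38 / 34 = 152.00.
Nearest multiple of 8: 152.

Cast on 152 stitches.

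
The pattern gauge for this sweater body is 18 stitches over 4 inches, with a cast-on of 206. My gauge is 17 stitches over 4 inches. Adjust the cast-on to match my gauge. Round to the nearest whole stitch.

Scale factor = 17 / 18 = 0.944.
206 × 17 / 18 = 194.56 sts.
→ 195 sts.

Cast on 195 stitches.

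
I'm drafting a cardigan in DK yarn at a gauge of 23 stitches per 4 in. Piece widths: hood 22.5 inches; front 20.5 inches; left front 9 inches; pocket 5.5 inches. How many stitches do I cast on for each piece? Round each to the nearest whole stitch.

Rate = 23/4 = 5.75 sts per in.
hood: 22.5 × 5.75 = 129.38 → 129.
front: 20.5 × 5.75 = 117.88 → 118.
left front: 9 × 5.75 = 51.75 → 52.
pocket: 5.5 × 5.75 = 31.62 → 32.

hood 129; front 118; left front 52; pocket 32.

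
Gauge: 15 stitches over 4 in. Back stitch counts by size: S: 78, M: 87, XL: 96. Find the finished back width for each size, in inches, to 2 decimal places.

15/4 = 3.75 sts per in.
S: 78 / 3.75 = 20.800 → 20.80 in.
M: 87 / 3.75 = 23.200 → 23.20 in.
XL: 96 / 3.75 = 25.600 → 25.60 in.

S 20.80 inches; M 23.20 inches; XL 25.60 inches.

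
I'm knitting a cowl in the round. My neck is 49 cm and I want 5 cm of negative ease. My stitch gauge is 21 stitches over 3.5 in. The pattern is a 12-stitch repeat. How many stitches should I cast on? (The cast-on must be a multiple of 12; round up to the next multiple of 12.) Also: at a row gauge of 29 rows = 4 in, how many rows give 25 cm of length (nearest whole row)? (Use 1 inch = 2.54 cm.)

Finished = 49 − 5 = 44 cm.
44 cm × 1/2.54 = 17.32 inches.
21/3.5 = 6 sts per in; 17.32 × 6 = 103.94 sts.
Next multiple of 12 → 108.
25 cm = 9.84 inches; × 7.25 = 71.36 → 71 rows.

Cast on 108 stitches; work 71 rows.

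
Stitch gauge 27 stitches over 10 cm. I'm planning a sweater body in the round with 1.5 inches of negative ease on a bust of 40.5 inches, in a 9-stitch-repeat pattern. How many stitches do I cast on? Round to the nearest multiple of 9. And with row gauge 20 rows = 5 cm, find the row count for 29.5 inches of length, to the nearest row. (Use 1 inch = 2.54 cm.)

Finished = 40.5 − 1.5 = 39 inches.
39 inches × 2.54 = 99.06 cm.
27/10 = 2.7 sts per cm; 99.06 × 2.7 = 267.46 sts.
Nearest multiple of 9 → 270.
29.5 inches = 74.93 cm; × 4 = 299.72 → 300 rows.

Cast on 270 stitches; work 300 rows.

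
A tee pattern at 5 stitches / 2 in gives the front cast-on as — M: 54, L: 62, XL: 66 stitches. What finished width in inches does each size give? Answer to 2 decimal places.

5/2 = 2.5 sts per in.
M: 54 / 2.5 = 21.600 → 21.60 in.
L: 62 / 2.5 = 24.800 → 24.80 in.
XL: 66 / 2.5 = 26.400 → 26.40 in.

M 21.60 inches; L 24.80 inches; XL 26.40 inches.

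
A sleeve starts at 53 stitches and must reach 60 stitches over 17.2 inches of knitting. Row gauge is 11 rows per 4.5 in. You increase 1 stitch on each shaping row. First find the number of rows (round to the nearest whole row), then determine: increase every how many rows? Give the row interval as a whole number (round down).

Rows = 17.2 × 2.444 = 42.0 → 42 rows.
Stitches to add: 7 → 7 shaping rows (at 1 st each).
42 / 7 = 6.00 → every 6 rows.

Increase every 6th row.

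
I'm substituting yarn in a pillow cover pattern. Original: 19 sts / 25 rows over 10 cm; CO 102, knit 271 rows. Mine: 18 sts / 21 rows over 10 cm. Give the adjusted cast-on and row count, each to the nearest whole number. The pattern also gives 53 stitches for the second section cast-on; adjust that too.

Cast on 97 stitches; work 228 rows; second section cast-on 50 stitches.

Stitches: 102 × 18/19 = 96.63 → 97.
Rows: 271 × 21/25 = 227.64 → 228.
second section cast-on: 53 × 18/19 = 50.21 → 50.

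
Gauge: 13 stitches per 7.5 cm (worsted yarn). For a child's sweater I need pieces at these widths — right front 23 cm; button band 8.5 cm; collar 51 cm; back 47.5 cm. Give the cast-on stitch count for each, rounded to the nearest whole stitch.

right front 40; button band 15; collar 88; back 82.

Rate = 13/7.5 = 1.733 sts per cm.
right front: 23 × 1.733 = 39.87 → 40.
button band: 8.5 × 1.733 = 14.73 → 15.
collar: 51 × 1.733 = 88.40 → 88.
back: 47.5 × 1.733 = 82.33 → 82.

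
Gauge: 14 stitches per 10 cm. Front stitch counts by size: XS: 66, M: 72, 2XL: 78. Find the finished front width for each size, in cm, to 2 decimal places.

14/10 = 1.4 sts per cm.
XS: 66 / 1.4 = 47.143 → 47.14 cm.
M: 72 / 1.4 = 51.429 → 51.43 cm.
2XL: 78 / 1.4 = 55.714 → 55.71 cm.

XS 47.14 cm; M 51.43 cm; 2XL 55.71 cm.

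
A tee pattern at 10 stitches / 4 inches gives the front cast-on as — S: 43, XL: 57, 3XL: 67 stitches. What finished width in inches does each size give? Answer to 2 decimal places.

10/4 = 2.5 sts per in.
S: 43 / 2.5 = 17.200 → 17.20 in.
XL: 57 / 2.5 = 22.800 → 22.80 in.
3XL: 67 / 2.5 = 26.800 → 26.80 in.

S 17.20 inches; XL 22.80 inches; 3XL 26.80 inches.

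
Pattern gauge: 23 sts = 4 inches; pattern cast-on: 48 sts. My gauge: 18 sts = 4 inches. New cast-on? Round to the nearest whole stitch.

Cast on 38 stitches.

Scale factor = 18 / 23 = 0.783.
48 × 18 / 23 = 37.57 sts.
→ 38 sts.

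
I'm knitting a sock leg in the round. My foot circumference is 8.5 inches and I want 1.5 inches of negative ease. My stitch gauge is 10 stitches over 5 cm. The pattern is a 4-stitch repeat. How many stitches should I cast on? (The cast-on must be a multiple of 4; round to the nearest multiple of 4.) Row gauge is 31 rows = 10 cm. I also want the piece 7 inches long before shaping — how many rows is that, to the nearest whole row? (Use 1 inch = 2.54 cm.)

Cast on 36 stitches; work 55 rows.

Finished = 8.5 − 1.5 = 7 inches.
7 inches × 2.54 = 17.78 cm.
10/5 = 2 sts per cm; 17.78 × 2 = 35.56 sts.
Nearest multiple of 4 → 36.
7 inches = 17.78 cm; × 3.1 = 55.12 → 55 rows.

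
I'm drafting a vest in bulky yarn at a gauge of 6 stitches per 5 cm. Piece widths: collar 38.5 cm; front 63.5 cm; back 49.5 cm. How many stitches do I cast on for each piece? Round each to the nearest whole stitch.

collar 46; front 76; back 59.

Rate = 6/5 = 1.2 sts per cm.
collar: 38.5 × 1.2 = 46.20 → 46.
front: 63.5 × 1.2 = 76.20 → 76.
back: 49.5 × 1.2 = 59.40 → 59.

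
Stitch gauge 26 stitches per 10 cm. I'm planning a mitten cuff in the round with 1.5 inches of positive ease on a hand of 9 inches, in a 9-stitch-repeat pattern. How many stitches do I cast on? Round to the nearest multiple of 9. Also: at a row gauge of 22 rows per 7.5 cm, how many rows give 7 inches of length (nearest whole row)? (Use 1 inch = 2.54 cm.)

Cast on 72 stitches; work 52 rows.

Finished = 9 + 1.5 = 10.5 inches.
10.5 inches × 2.54 = 26.67 cm.
26/10 = 2.6 sts per cm; 26.67 × 2.6 = 69.34 sts.
Nearest multiple of 9 → 72.
7 inches = 17.78 cm; × 2.933 = 52.15 → 52 rows.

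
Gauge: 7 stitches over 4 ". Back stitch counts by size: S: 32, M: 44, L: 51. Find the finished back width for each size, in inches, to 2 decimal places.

S 18.29 inches; M 25.14 inches; L 29.14 inches.

7/4 = 1.75 sts per in.
S: 32 / 1.75 = 18.286 → 18.29 in.
M: 44 / 1.75 = 25.143 → 25.14 in.
L: 51 / 1.75 = 29.143 → 29.14 in.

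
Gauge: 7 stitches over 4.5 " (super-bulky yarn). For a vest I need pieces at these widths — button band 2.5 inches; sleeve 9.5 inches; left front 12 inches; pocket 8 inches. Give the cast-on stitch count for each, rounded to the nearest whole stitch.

button band 4; sleeve 15; left front 19; pocket 12.

Rate = 7/4.5 = 1.556 sts per in.
button band: 2.5 × 1.556 = 3.89 → 4.
sleeve: 9.5 × 1.556 = 14.78 → 15.
left front: 12 × 1.556 = 18.67 → 19.
pocket: 8 × 1.556 = 12.44 → 12.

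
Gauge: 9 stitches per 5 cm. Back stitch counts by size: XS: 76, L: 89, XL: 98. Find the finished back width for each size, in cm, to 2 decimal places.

XS 42.22 cm; L 49.44 cm; XL 54.44 cm.

9/5 = 1.8 sts per cm.
XS: 76 / 1.8 = 42.222 → 42.22 cm.
L: 89 / 1.8 = 49.444 → 49.44 cm.
XL: 98 / 1.8 = 54.444 → 54.44 cm.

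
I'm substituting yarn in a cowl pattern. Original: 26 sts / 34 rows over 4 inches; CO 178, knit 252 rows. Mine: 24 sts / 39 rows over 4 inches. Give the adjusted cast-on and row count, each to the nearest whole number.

Stitches: 178 × 24/26 = 164.31 → 164.
Rows: 252 × 39/34 = 289.06 → 289.

Cast on 164 stitches; work 289 rows.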